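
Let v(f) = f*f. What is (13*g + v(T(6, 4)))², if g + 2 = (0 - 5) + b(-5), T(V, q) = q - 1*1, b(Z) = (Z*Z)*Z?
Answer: 2913849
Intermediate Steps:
b(Z) = Z³ (b(Z) = Z²*Z = Z³)
T(V, q) = -1 + q (T(V, q) = q - 1 = -1 + q)
g = -132 (g = -2 + ((0 - 5) + (-5)³) = -2 + (-5 - 125) = -2 - 130 = -132)
v(f) = f²
(13*g + v(T(6, 4)))² = (13*(-132) + (-1 + 4)²)² = (-1716 + 3²)² = (-1716 + 9)² = (-1707)² = 2913849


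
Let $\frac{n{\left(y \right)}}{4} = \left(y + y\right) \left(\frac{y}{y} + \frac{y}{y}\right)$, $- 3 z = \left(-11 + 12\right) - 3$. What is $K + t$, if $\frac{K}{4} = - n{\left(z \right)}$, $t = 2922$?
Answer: $\frac{8638}{3} \approx 2879.3$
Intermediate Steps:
$z = \frac{2}{3}$ ($z = - \frac{\left(-11 + 12\right) - 3}{3} = - \frac{1 - 3}{3} = \left(- \frac{1}{3}\right) \left(-2\right) = \frac{2}{3} \approx 0.66667$)
$n{\left(y \right)} = 16 y$ ($n{\left(y \right)} = 4 \left(y + y\right) \left(\frac{y}{y} + \frac{y}{y}\right) = 4 \cdot 2 y \left(1 + 1\right) = 4 \cdot 2 y 2 = 4 \cdot 4 y = 16 y$)
$K = - \frac{128}{3}$ ($K = 4 \left(- \frac{16 \cdot 2}{3}\right) = 4 \left(\left(-1\right) \frac{32}{3}\right) = 4 \left(- \frac{32}{3}\right) = - \frac{128}{3} \approx -42.667$)
$K + t = - \frac{128}{3} + 2922 = \frac{8638}{3}$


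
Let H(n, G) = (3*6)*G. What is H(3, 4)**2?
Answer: 5184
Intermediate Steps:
H(n, G) = 18*G
H(3, 4)**2 = (18*4)**2 = 72**2 = 5184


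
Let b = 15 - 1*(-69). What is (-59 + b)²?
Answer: 625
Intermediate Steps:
b = 84 (b = 15 + 69 = 84)
(-59 + b)² = (-59 + 84)² = 25² = 625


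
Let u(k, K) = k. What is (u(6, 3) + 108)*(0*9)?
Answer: 0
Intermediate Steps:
(u(6, 3) + 108)*(0*9) = (6 + 108)*(0*9) = 114*0 = 0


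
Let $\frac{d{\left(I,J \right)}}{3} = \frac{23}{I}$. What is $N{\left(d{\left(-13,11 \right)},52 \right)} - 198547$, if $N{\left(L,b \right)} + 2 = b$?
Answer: $-198497$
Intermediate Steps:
$d{\left(I,J \right)} = \frac{69}{I}$ ($d{\left(I,J \right)} = 3 \frac{23}{I} = \frac{69}{I}$)
$N{\left(L,b \right)} = -2 + b$
$N{\left(d{\left(-13,11 \right)},52 \right)} - 198547 = \left(-2 + 52\right) - 198547 = 50 - 198547 = -198497$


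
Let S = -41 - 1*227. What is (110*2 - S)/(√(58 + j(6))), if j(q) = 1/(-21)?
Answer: 488*√25557/1217 ≈ 64.104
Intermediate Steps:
j(q) = -1/21
S = -268 (S = -41 - 227 = -268)
(110*2 - S)/(√(58 + j(6))) = (110*2 - 1*(-268))/(√(58 - 1/21)) = (220 + 268)/(√(1217/21)) = 488/((√25557/21)) = 488*(√25557/1217) = 488*√25557/1217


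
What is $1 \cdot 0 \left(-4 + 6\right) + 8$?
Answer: $8$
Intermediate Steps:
$1 \cdot 0 \left(-4 + 6\right) + 8 = 1 \cdot 0 \cdot 2 + 8 = 1 \cdot 0 + 8 = 0 + 8 = 8$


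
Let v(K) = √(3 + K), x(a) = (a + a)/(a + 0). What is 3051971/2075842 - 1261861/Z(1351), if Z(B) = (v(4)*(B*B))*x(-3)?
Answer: 3051971/2075842 - 1261861*√7/25552814 ≈ 1.3396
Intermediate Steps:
x(a) = 2 (x(a) = (2*a)/a = 2)
Z(B) = 2*√7*B² (Z(B) = (√(3 + 4)*(B*B))*2 = (√7*B²)*2 = 2*√7*B²)
3051971/2075842 - 1261861/Z(1351) = 3051971/2075842 - 1261861*√7/25552814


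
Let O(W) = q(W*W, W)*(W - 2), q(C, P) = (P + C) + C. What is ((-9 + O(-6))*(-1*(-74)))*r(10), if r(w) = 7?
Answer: -278166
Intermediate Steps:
q(C, P) = P + 2*C (q(C, P) = (C + P) + C = P + 2*C)
O(W) = (-2 + W)*(W + 2*W²) (O(W) = (W + 2*(W*W))*(W - 2) = (W + 2*W²)*(-2 + W) = (-2 + W)*(W + 2*W²))
((-9 + O(-6))*(-1*(-74)))*r(10) = ((-9 - 6*(1 + 2*(-6))*(-2 - 6))*(-1*(-74)))*7 = ((-9 - 6*(1 - 12)*(-8))*74)*7 = ((-9 - 6*(-11)*(-8))*74)*7 = ((-9 - 528)*74)*7 = -537*74*7 = -39738*7 = -278166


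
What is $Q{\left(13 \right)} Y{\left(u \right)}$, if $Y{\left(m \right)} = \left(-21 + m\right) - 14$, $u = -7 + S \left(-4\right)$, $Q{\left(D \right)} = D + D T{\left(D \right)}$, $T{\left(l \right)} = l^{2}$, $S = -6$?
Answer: $-39780$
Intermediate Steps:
$Q{\left(D \right)} = D + D^{3}$ ($Q{\left(D \right)} = D + D D^{2} = D + D^{3}$)
$u = 17$ ($u = -7 - -24 = -7 + 24 = 17$)
$Y{\left(m \right)} = -35 + m$
$Q{\left(13 \right)} Y{\left(u \right)} = \left(13 + 13^{3}\right) \left(-35 + 17\right) = \left(13 + 2197\right) \left(-18\right) = 2210 \left(-18\right) = -39780$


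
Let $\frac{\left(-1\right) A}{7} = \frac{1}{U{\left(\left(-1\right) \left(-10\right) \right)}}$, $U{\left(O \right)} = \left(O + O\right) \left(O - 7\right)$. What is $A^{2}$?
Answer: $\frac{49}{3600} \approx 0.013611$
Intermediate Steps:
$U{\left(O \right)} = 2 O \left(-7 + O\right)$
$A = - \frac{7}{60}$ ($A = - \frac{7}{2 \left(\left(-1\right) \left(-10\right)\right) \left(-7 - -10\right)} = - \frac{7}{2 \cdot 10 \left(-7 + 10\right)} = - \frac{7}{2 \cdot 10 \cdot 3} = - \frac{7}{60} \approx -0.11667$)
$A^{2} = \left(- \frac{7}{60}\right)^{2} = \frac{49}{3600}$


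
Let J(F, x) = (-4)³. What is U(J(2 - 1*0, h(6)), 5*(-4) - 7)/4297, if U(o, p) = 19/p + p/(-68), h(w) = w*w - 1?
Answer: -563/7889292 ≈ -7.1363e-5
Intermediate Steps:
h(w) = -1 + w² (h(w) = w² - 1 = -1 + w²)
J(F, x) = -64
U(o, p) = 19/p - p/68 (U(o, p) = 19/p + p*(-1/68) = 19/p - p/68)
U(J(2 - 1*0, h(6)), 5*(-4) - 7)/4297 = (19/(5*(-4) - 7) - (5*(-4) - 7)/68)/4297 = (19/(-20 - 7) - (-20 - 7)/68)*(1/4297) = (19/(-27) - 1/68*(-27))*(1/4297) = (19*(-1/27) + 27/68)*(1/4297) = (-19/27 + 27/68)*(1/4297) = -563/1836*1/4297 = -563/7889292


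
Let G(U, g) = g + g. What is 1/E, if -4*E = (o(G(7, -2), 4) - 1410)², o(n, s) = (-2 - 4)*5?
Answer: -1/518400 ≈ -1.9290e-6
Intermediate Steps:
G(U, g) = 2*g
o(n, s) = -30 (o(n, s) = -6*5 = -30)
E = -518400 (E = -(-30 - 1410)²/4 = -¼*(-1440)² = -¼*2073600 = -518400)
1/E = 1/(-518400) = -1/518400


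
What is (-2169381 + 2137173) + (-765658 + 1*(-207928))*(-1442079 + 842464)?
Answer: 583776737182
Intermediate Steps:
(-2169381 + 2137173) + (-765658 + 1*(-207928))*(-1442079 + 842464) = -32208 + (-765658 - 207928)*(-599615) = -32208 - 973586*(-599615) = -32208 + 583776769390 = 583776737182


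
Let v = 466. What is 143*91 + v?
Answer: 13479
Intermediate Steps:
143*91 + v = 143*91 + 466 = 13013 + 466 = 13479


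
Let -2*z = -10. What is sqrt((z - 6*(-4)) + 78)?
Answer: sqrt(107) ≈ 10.344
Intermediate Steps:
z = 5 (z = -1/2*(-10) = 5)
sqrt((z - 6*(-4)) + 78) = sqrt((5 - 6*(-4)) + 78) = sqrt((5 + 24) + 78) = sqrt(29 + 78) = sqrt(107)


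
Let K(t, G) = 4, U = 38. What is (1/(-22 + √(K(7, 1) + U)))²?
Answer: (22 - √42)⁻² ≈ 0.0041520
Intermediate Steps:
(1/(-22 + √(K(7, 1) + U)))² = (1/(-22 + √(4 + 38)))² = (1/(-22 + √42))² = (-22 + √42)⁻²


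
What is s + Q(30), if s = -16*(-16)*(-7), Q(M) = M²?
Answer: -892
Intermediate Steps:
s = -1792 (s = 256*(-7) = -1792)
s + Q(30) = -1792 + 30² = -1792 + 900 = -892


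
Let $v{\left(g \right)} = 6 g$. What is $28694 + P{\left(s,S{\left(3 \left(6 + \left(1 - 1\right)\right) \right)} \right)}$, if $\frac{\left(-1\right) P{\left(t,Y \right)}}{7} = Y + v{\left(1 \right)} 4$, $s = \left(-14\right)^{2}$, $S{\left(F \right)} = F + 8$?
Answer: $28344$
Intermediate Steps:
$S{\left(F \right)} = 8 + F$
$s = 196$
$P{\left(t,Y \right)} = -168 - 7 Y$ ($P{\left(t,Y \right)} = - 7 \left(Y + 6 \cdot 1 \cdot 4\right) = - 7 \left(Y + 6 \cdot 4\right) = - 7 \left(Y + 24\right) = - 7 \left(24 + Y\right) = -168 - 7 Y$)
$28694 + P{\left(s,S{\left(3 \left(6 + \left(1 - 1\right)\right) \right)} \right)} = 28694 - \left(168 + 7 \left(8 + 3 \left(6 + \left(1 - 1\right)\right)\right)\right) = 28694 - \left(168 + 7 \left(8 + 3 \left(6 + 0\right)\right)\right) = 28694 - \left(168 + 7 \left(8 + 3 \cdot 6\right)\right) = 28694 - \left(168 + 7 \left(8 + 18\right)\right) = 28694 - 350 = 28344$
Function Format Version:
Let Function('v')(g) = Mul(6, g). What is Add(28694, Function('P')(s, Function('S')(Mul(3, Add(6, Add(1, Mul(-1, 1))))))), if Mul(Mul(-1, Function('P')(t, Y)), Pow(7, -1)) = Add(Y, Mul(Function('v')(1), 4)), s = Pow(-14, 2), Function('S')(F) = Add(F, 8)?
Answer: 28344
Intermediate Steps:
Function('S')(F) = Add(8, F)
s = 196
Function('P')(t, Y) = Add(-168, Mul(-7, Y)) (Function('P')(t, Y) = Mul(-7, Add(Y, Mul(Mul(6, 1), 4))) = Mul(-7, Add(Y, Mul(6, 4))) = Mul(-7, Add(Y, 24)) = Mul(-7, Add(24, Y)) = Add(-168, Mul(-7, Y)))
Add(28694, Function('P')(s, Function('S')(Mul(3, Add(6, Add(1, Mul(-1, 1))))))) = Add(28694, Add(-168, Mul(-7, Add(8, Mul(3, Add(6, Add(1, Mul(-1, 1)))))))) = Add(28694, Add(-168, Mul(-7, Add(8, Mul(3, Add(6, Add(1, -1))))))) = Add(28694, Add(-168, Mul(-7, Add(8, Mul(3, Add(6, 0)))))) = Add(28694, Add(-168, Mul(-7, Add(8, Mul(3, 6))))) = Add(28694, Add(-168, Mul(-7, Add(8, 18)))) = Add(28694, Add(-168, Mul(-7, 26))) = Add(28694, Add(-168, -182)) = Add(28694, -350) = 28344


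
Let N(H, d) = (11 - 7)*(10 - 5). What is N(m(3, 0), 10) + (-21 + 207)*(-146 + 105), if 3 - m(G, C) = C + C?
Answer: -7606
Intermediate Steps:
m(G, C) = 3 - 2*C (m(G, C) = 3 - (C + C) = 3 - 2*C)
N(H, d) = 20 (N(H, d) = 4*5 = 20)
N(m(3, 0), 10) + (-21 + 207)*(-146 + 105) = 20 + (-21 + 207)*(-146 + 105) = 20 + 186*(-41) = 20 - 7626 = -7606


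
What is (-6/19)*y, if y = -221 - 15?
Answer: 1416/19 ≈ 74.526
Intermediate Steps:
y = -236
(-6/19)*y = -6/19*(-236) = 1416/19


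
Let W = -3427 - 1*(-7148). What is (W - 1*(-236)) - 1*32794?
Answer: -28837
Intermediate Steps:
W = 3721 (W = -3427 + 7148 = 3721)
(W - 1*(-236)) - 1*32794 = (3721 - 1*(-236)) - 1*32794 = (3721 + 236) - 32794 = 3957 - 32794 = -28837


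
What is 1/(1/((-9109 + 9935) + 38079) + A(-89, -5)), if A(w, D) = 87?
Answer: 38905/3384736 ≈ 0.011494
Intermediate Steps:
1/(1/((-9109 + 9935) + 38079) + A(-89, -5)) = 1/(1/((-9109 + 9935) + 38079) + 87) = 1/(1/(826 + 38079) + 87) = 1/(1/38905 + 87) = 1/(3384736/38905) = 38905/3384736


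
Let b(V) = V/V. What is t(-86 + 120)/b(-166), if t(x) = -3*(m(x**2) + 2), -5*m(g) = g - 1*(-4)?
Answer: 690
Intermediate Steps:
b(V) = 1
m(g) = -4/5 - g/5 (m(g) = -(g - 1*(-4))/5 = -(g + 4)/5 = -(4 + g)/5 = -4/5 - g/5)
t(x) = -18/5 + 3*x**2/5 (t(x) = -3*((-4/5 - x**2/5) + 2) = -3*(6/5 - x**2/5) = -18/5 + 3*x**2/5)
t(-86 + 120)/b(-166) = (-18/5 + 3*(-86 + 120)**2/5)/1 = (-18/5 + (3/5)*34**2)*1 = (-18/5 + (3/5)*1156)*1 = (-18/5 + 3468/5)*1 = 690*1 = 690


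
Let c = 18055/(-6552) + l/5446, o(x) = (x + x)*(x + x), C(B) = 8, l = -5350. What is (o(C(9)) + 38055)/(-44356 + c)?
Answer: -97644318408/113060906363 ≈ -0.86364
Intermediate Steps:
o(x) = 4*x**2 (o(x) = (2*x)*(2*x) = 4*x**2)
c = -9527195/2548728 (c = 18055/(-6552) - 5350/5446 = 18055*(-1/6552) - 5350*1/5446 = -18055/6552 - 2675/2723 = -9527195/2548728 ≈ -3.7380)
(o(C(9)) + 38055)/(-44356 + c) = (4*8**2 + 38055)/(-44356 - 9527195/2548728) = (4*64 + 38055)/(-113060906363/2548728) = (256 + 38055)*(-2548728/113060906363) = 38311*(-2548728/113060906363) = -97644318408/113060906363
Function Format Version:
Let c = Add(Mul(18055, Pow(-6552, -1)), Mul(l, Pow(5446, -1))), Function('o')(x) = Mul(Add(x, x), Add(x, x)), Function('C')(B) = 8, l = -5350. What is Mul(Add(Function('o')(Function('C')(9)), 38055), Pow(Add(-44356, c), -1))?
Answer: Rational(-97644318408, 113060906363) ≈ -0.86364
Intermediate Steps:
Function('o')(x) = Mul(4, Pow(x, 2)) (Function('o')(x) = Mul(Mul(2, x), Mul(2, x)) = Mul(4, Pow(x, 2)))
c = Rational(-9527195, 2548728) (c = Add(Mul(18055, Pow(-6552, -1)), Mul(-5350, Pow(5446, -1))) = Add(Mul(18055, Rational(-1, 6552)), Mul(-5350, Rational(1, 5446))) = Add(Rational(-18055, 6552), Rational(-2675, 2723)) = Rational(-9527195, 2548728) ≈ -3.7380)
Mul(Add(Function('o')(Function('C')(9)), 38055), Pow(Add(-44356, c), -1)) = Mul(Add(Mul(4, Pow(8, 2)), 38055), Pow(Add(-44356, Rational(-9527195, 2548728)), -1)) = Mul(Add(Mul(4, 64), 38055), Pow(Rational(-113060906363, 2548728), -1)) = Mul(Add(256, 38055), Rational(-2548728, 113060906363)) = Mul(38311, Rational(-2548728, 113060906363)) = Rational(-97644318408, 113060906363)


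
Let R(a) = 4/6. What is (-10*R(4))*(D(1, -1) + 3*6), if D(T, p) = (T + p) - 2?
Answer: -320/3 ≈ -106.67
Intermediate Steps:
R(a) = ⅔ (R(a) = 4*(⅙) = ⅔)
D(T, p) = -2 + T + p
(-10*R(4))*(D(1, -1) + 3*6) = (-10*2/3)*((-2 + 1 - 1) + 3*6) = (-2*10/3)*(-2 + 18) = -20/3*16 = -320/3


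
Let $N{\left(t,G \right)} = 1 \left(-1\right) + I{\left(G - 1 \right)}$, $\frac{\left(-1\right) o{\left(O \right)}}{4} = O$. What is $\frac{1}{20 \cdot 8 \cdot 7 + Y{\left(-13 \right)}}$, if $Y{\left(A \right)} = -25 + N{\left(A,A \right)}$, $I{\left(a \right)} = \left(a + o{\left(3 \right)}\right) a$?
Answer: $\frac{1}{1458} \approx 0.00068587$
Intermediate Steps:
$o{\left(O \right)} = - 4 O$
$I{\left(a \right)} = a \left(-12 + a\right)$ ($I{\left(a \right)} = \left(a - 12\right) a = \left(-12 + a\right) a = a \left(-12 + a\right)$)
$N{\left(t,G \right)} = -1 + \left(-1 + G\right) \left(-13 + G\right)$ ($N{\left(t,G \right)} = 1 \left(-1\right) + \left(G - 1\right) \left(-12 + \left(G - 1\right)\right) = -1 + \left(G - 1\right) \left(-12 + \left(G - 1\right)\right) = -1 + \left(-1 + G\right) \left(-12 + \left(-1 + G\right)\right) = -1 + \left(-1 + G\right) \left(-13 + G\right)$)
$Y{\left(A \right)} = -26 + \left(-1 + A\right) \left(-13 + A\right)$ ($Y{\left(A \right)} = -25 + \left(-1 + \left(-1 + A\right) \left(-13 + A\right)\right) = -26 + \left(-1 + A\right) \left(-13 + A\right)$)
$\frac{1}{20 \cdot 8 \cdot 7 + Y{\left(-13 \right)}} = \frac{1}{20 \cdot 8 \cdot 7 - \left(26 - \left(-1 - 13\right) \left(-13 - 13\right)\right)} = \frac{1}{160 \cdot 7 - -338} = \frac{1}{1120 + \left(-26 + 364\right)} = \frac{1}{1120 + 338} = \frac{1}{1458}$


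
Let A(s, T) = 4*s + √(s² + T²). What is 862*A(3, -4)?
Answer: 14654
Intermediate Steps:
A(s, T) = √(T² + s²) + 4*s (A(s, T) = 4*s + √(T² + s²) = √(T² + s²) + 4*s)
862*A(3, -4) = 862*(√((-4)² + 3²) + 4*3) = 862*(√(16 + 9) + 12) = 862*(√25 + 12) = 862*(5 + 12) = 862*17 = 14654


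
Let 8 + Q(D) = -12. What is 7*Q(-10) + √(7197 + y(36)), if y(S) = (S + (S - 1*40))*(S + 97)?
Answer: -140 + √11453 ≈ -32.981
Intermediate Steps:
Q(D) = -20 (Q(D) = -8 - 12 = -20)
y(S) = (-40 + 2*S)*(97 + S) (y(S) = (S + (S - 40))*(97 + S) = (S + (-40 + S))*(97 + S) = (-40 + 2*S)*(97 + S))
7*Q(-10) + √(7197 + y(36)) = 7*(-20) + √(7197 + (-3880 + 2*36² + 154*36)) = -140 + √(7197 + (-3880 + 2*1296 + 5544)) = -140 + √(7197 + (-3880 + 2592 + 5544)) = -140 + √(7197 + 4256) = -140 + √11453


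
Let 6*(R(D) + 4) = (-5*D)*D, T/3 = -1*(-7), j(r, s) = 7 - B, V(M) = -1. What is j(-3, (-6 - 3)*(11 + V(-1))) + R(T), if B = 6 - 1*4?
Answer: -733/2 ≈ -366.50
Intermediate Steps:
B = 2 (B = 6 - 4 = 2)
j(r, s) = 5 (j(r, s) = 7 - 1*2 = 7 - 2 = 5)
T = 21 (T = 3*(-1*(-7)) = 3*7 = 21)
R(D) = -4 - 5*D²/6 (R(D) = -4 + ((-5*D)*D)/6 = -4 + (-5*D²)/6 = -4 - 5*D²/6)
j(-3, (-6 - 3)*(11 + V(-1))) + R(T) = 5 + (-4 - ⅚*21²) = 5 + (-4 - ⅚*441) = 5 + (-4 - 735/2) = 5 - 743/2 = -733/2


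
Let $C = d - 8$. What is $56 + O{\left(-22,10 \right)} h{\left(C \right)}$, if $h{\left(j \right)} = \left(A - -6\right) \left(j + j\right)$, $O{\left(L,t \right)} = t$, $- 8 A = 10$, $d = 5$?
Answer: $-229$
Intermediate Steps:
$A = - \frac{5}{4}$ ($A = \left(- \frac{1}{8}\right) 10 = - \frac{5}{4} \approx -1.25$)
$C = -3$ ($C = 5 - 8 = -3$)
$h{\left(j \right)} = \frac{19 j}{2}$ ($h{\left(j \right)} = \left(- \frac{5}{4} - -6\right) \left(j + j\right) = \left(- \frac{5}{4} + 6\right) 2 j = \frac{19 \cdot 2 j}{4} = \frac{19 j}{2}$)
$56 + O{\left(-22,10 \right)} h{\left(C \right)} = 56 + 10 \cdot \frac{19}{2} \left(-3\right) = 56 + 10 \left(- \frac{57}{2}\right) = 56 - 285 = -229$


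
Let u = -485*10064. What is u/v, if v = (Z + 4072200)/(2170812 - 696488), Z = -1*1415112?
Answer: -112441162765/41517 ≈ -2.7083e+6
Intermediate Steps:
Z = -1415112
v = 664272/368581 (v = (-1415112 + 4072200)/(2170812 - 696488) = 2657088/1474324 = 2657088*(1/1474324) = 664272/368581 ≈ 1.8022)
u = -4881040
u/v = -4881040/664272/368581 = -4881040*368581/664272 = -112441162765/41517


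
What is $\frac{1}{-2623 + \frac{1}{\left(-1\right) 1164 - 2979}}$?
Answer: $- \frac{4143}{10867090} \approx -0.00038124$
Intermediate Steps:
$\frac{1}{-2623 + \frac{1}{\left(-1\right) 1164 - 2979}} = \frac{1}{-2623 + \frac{1}{-1164 - 2979}} = \frac{1}{-2623 + \frac{1}{-4143}} = \frac{1}{-2623 - \frac{1}{4143}} = \frac{1}{- \frac{10867090}{4143}} = - \frac{4143}{10867090}$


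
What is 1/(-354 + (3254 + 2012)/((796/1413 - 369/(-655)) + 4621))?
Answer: -2138923796/754742142789 ≈ -0.0028340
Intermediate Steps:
1/(-354 + (3254 + 2012)/((796/1413 - 369/(-655)) + 4621)) = 1/(-354 + 5266/((796*(1/1413) - 369*(-1/655)) + 4621)) = 1/(-354 + 5266/((796/1413 + 369/655) + 4621)) = 1/(-354 + 5266/(1042777/925515 + 4621)) = 1/(-354 + 5266/(4277847592/925515)) = 1/(-354 + 5266*(925515/4277847592)) = 1/(-354 + 2436880995/2138923796) = 1/(-754742142789/2138923796) = -2138923796/754742142789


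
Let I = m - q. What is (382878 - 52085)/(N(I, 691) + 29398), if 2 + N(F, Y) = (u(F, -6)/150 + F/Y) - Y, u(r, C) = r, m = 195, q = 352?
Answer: 34286694450/2975141213 ≈ 11.524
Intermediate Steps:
I = -157 (I = 195 - 1*352 = 195 - 352 = -157)
N(F, Y) = -2 - Y + F/150 + F/Y (N(F, Y) = -2 + ((F/150 + F/Y) - Y) = -2 + (-Y + F/150 + F/Y) = -2 - Y + F/150 + F/Y)
(382878 - 52085)/(N(I, 691) + 29398) = (382878 - 52085)/((-2 - 1*691 + (1/150)*(-157) - 157/691) + 29398) = 330793/((-2 - 691 - 157/150 - 157*1/691) + 29398) = 330793/((-2 - 691 - 157/150 - 157/691) + 29398) = 330793/(-71961487/103650 + 29398) = 330793/(2975141213/103650) = 330793*(103650/2975141213) = 34286694450/2975141213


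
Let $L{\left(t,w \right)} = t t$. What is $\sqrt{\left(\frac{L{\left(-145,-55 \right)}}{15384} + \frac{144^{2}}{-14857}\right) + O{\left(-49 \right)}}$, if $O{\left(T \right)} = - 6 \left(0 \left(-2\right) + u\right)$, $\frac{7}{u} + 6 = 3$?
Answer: $\frac{\sqrt{182459920116174726}}{114280044} \approx 3.7378$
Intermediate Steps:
$u = - \frac{7}{3}$ ($u = \frac{7}{-6 + 3} = \frac{7}{-3} = 7 \left(- \frac{1}{3}\right) = - \frac{7}{3} \approx -2.3333$)
$L{\left(t,w \right)} = t^{2}$
$O{\left(T \right)} = 14$ ($O{\left(T \right)} = - 6 \left(0 \left(-2\right) - \frac{7}{3}\right) = - 6 \left(0 - \frac{7}{3}\right) = \left(-6\right) \left(- \frac{7}{3}\right) = 14$)
$\sqrt{\left(\frac{L{\left(-145,-55 \right)}}{15384} + \frac{144^{2}}{-14857}\right) + O{\left(-49 \right)}} = \sqrt{\left(\frac{\left(-145\right)^{2}}{15384} + \frac{144^{2}}{-14857}\right) + 14} = \sqrt{\left(21025 \cdot \frac{1}{15384} + 20736 \left(- \frac{1}{14857}\right)\right) + 14} = \sqrt{\left(\frac{21025}{15384} - \frac{20736}{14857}\right) + 14} = \sqrt{- \frac{6634199}{228560088} + 14} = \sqrt{\frac{3193207033}{228560088}} = \frac{\sqrt{182459920116174726}}{114280044}$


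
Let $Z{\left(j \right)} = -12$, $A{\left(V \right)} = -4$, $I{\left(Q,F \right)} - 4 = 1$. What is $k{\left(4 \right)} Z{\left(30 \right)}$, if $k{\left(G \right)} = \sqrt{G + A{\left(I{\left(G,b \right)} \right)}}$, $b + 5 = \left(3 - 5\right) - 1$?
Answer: $0$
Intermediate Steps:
$b = -8$ ($b = -5 + \left(\left(3 - 5\right) - 1\right) = -5 - 3 = -8$)
$I{\left(Q,F \right)} = 5$ ($I{\left(Q,F \right)} = 4 + 1 = 5$)
$k{\left(G \right)} = \sqrt{-4 + G}$ ($k{\left(G \right)} = \sqrt{G - 4} = \sqrt{-4 + G}$)
$k{\left(4 \right)} Z{\left(30 \right)} = \sqrt{-4 + 4} \left(-12\right) = \sqrt{0} \left(-12\right) = 0 \left(-12\right) = 0$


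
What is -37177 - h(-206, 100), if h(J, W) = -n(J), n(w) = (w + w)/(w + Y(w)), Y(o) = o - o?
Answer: -37175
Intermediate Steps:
Y(o) = 0
n(w) = 2 (n(w) = (w + w)/(w + 0) = (2*w)/w = 2)
h(J, W) = -2 (h(J, W) = -1*2 = -2)
-37177 - h(-206, 100) = -37177 - 1*(-2) = -37177 + 2 = -37175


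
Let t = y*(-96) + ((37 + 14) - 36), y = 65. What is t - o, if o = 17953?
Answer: -24178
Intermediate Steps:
t = -6225 (t = 65*(-96) + ((37 + 14) - 36) = -6240 + (51 - 36) = -6240 + 15 = -6225)
t - o = -6225 - 1*17953 = -6225 - 17953 = -24178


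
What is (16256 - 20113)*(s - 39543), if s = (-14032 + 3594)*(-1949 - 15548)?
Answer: -704265609551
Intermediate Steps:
s = 182633686 (s = -10438*(-17497) = 182633686)
(16256 - 20113)*(s - 39543) = (16256 - 20113)*(182633686 - 39543) = -3857*182594143 = -704265609551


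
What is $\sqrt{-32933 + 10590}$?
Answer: $i \sqrt{22343} \approx 149.48 i$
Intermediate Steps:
$\sqrt{-32933 + 10590} = \sqrt{-22343} = i \sqrt{22343}$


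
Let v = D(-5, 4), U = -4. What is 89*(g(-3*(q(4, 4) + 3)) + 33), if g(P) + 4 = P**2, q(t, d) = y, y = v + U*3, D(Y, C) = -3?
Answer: 117925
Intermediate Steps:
v = -3
y = -15 (y = -3 - 4*3 = -3 - 12 = -15)
q(t, d) = -15
g(P) = -4 + P**2
89*(g(-3*(q(4, 4) + 3)) + 33) = 89*((-4 + (-3*(-15 + 3))**2) + 33) = 89*((-4 + (-3*(-12))**2) + 33) = 89*((-4 + 36**2) + 33) = 89*((-4 + 1296) + 33) = 89*(1292 + 33) = 89*1325 = 117925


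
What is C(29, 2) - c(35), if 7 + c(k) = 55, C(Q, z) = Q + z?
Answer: -17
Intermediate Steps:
c(k) = 48 (c(k) = -7 + 55 = 48)
C(29, 2) - c(35) = (29 + 2) - 1*48 = 31 - 48 = -17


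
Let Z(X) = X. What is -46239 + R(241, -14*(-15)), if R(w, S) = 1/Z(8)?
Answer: -369911/8 ≈ -46239.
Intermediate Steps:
R(w, S) = ⅛ (R(w, S) = 1/8 = ⅛)
-46239 + R(241, -14*(-15)) = -46239 + ⅛ = -369911/8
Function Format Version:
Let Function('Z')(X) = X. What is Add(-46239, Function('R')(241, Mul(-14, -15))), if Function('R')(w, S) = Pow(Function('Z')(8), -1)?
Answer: Rational(-369911, 8) ≈ -46239.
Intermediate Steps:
Function('R')(w, S) = Rational(1, 8) (Function('R')(w, S) = Pow(8, -1) = Rational(1, 8))
Add(-46239, Function('R')(241, Mul(-14, -15))) = Add(-46239, Rational(1, 8)) = Rational(-369911, 8)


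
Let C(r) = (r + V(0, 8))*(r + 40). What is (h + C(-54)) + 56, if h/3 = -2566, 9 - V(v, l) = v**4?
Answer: -7012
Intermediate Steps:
V(v, l) = 9 - v**4
h = -7698 (h = 3*(-2566) = -7698)
C(r) = (9 + r)*(40 + r) (C(r) = (r + (9 - 1*0**4))*(r + 40) = (r + (9 - 1*0))*(40 + r) = (r + (9 + 0))*(40 + r) = (r + 9)*(40 + r) = (9 + r)*(40 + r))
(h + C(-54)) + 56 = (-7698 + (360 + (-54)**2 + 49*(-54))) + 56 = (-7698 + (360 + 2916 - 2646)) + 56 = (-7698 + 630) + 56 = -7068 + 56 = -7012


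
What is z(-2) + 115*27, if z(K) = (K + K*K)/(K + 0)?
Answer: 3104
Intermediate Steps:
z(K) = (K + K²)/K
z(-2) + 115*27 = (1 - 2) + 115*27 = -1 + 3105 = 3104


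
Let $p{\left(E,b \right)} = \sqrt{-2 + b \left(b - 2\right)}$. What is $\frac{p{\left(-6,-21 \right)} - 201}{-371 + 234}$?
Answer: $\frac{201}{137} - \frac{\sqrt{481}}{137} \approx 1.3071$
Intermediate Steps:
$p{\left(E,b \right)} = \sqrt{-2 + b \left(-2 + b\right)}$
$\frac{p{\left(-6,-21 \right)} - 201}{-371 + 234} = \frac{\sqrt{-2 + \left(-21\right)^{2} - -42} - 201}{-371 + 234} = \frac{\sqrt{-2 + 441 + 42} - 201}{-137} = \left(\sqrt{481} - 201\right) \left(- \frac{1}{137}\right) = \left(-201 + \sqrt{481}\right) \left(- \frac{1}{137}\right) = \frac{201}{137} - \frac{\sqrt{481}}{137}$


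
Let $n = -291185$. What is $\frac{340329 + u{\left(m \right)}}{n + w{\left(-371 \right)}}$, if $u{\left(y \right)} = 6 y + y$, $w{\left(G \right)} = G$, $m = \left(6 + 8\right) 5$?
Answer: $- \frac{340819}{291556} \approx -1.169$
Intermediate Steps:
$m = 70$ ($m = 14 \cdot 5 = 70$)
$u{\left(y \right)} = 7 y$
$\frac{340329 + u{\left(m \right)}}{n + w{\left(-371 \right)}} = \frac{340329 + 7 \cdot 70}{-291185 - 371} = \frac{340329 + 490}{-291556} = 340819 \left(- \frac{1}{291556}\right) = - \frac{340819}{291556}$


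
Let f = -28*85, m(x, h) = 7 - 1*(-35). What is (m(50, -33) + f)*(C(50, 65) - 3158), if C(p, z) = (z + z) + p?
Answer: 6962564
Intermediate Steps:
m(x, h) = 42 (m(x, h) = 7 + 35 = 42)
C(p, z) = p + 2*z (C(p, z) = 2*z + p = p + 2*z)
f = -2380
(m(50, -33) + f)*(C(50, 65) - 3158) = (42 - 2380)*((50 + 2*65) - 3158) = -2338*((50 + 130) - 3158) = -2338*(180 - 3158) = -2338*(-2978) = 6962564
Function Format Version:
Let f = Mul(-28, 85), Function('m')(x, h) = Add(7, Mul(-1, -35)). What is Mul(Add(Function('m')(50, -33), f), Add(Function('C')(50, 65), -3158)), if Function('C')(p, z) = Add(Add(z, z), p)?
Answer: 6962564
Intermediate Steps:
Function('m')(x, h) = 42 (Function('m')(x, h) = Add(7, 35) = 42)
Function('C')(p, z) = Add(p, Mul(2, z)) (Function('C')(p, z) = Add(Mul(2, z), p) = Add(p, Mul(2, z)))
f = -2380
Mul(Add(Function('m')(50, -33), f), Add(Function('C')(50, 65), -3158)) = Mul(Add(42, -2380), Add(Add(50, Mul(2, 65)), -3158)) = Mul(-2338, Add(Add(50, 130), -3158)) = Mul(-2338, Add(180, -3158)) = Mul(-2338, -2978) = 6962564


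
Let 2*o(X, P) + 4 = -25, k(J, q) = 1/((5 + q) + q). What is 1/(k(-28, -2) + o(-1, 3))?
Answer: -2/27 ≈ -0.074074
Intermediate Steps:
k(J, q) = 1/(5 + 2*q)
o(X, P) = -29/2 (o(X, P) = -2 + (½)*(-25) = -2 - 25/2 = -29/2)
1/(k(-28, -2) + o(-1, 3)) = 1/(1/(5 + 2*(-2)) - 29/2) = 1/(1/(5 - 4) - 29/2) = 1/(1/1 - 29/2) = 1/(1 - 29/2) = 1/(-27/2) = -2/27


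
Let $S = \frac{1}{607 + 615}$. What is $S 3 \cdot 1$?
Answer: $\frac{3}{1222} \approx 0.002455$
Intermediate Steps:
$S = \frac{1}{1222} \approx 0.00081833$
$S 3 \cdot 1 = \frac{3 \cdot 1}{1222} = \frac{1}{1222} \cdot 3 = \frac{3}{1222}$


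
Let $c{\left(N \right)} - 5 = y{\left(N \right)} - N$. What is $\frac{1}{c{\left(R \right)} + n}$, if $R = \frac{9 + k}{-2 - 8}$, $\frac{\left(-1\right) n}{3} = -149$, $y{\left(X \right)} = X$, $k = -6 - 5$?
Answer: $\frac{1}{452} \approx 0.0022124$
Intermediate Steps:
$k = -11$ ($k = -6 - 5 = -11$)
$n = 447$ ($n = \left(-3\right) \left(-149\right) = 447$)
$R = \frac{1}{5}$ ($R = \frac{9 - 11}{-2 - 8} = - \frac{2}{-10} = \left(-2\right) \left(- \frac{1}{10}\right) = \frac{1}{5} \approx 0.2$)
$c{\left(N \right)} = 5$ ($c{\left(N \right)} = 5 + \left(N - N\right) = 5 + 0 = 5$)
$\frac{1}{c{\left(R \right)} + n} = \frac{1}{5 + 447} = \frac{1}{452}$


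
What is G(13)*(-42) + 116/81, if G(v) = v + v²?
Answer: -619048/81 ≈ -7642.6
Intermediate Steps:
G(13)*(-42) + 116/81 = (13*(1 + 13))*(-42) + 116/81 = (13*14)*(-42) + 116*(1/81) = 182*(-42) + 116/81 = -7644 + 116/81 = -619048/81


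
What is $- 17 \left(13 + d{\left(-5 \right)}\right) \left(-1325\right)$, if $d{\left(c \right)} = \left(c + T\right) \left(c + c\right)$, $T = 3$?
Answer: $743325$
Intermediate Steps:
$d{\left(c \right)} = 2 c \left(3 + c\right)$ ($d{\left(c \right)} = \left(c + 3\right) \left(c + c\right) = \left(3 + c\right) 2 c = 2 c \left(3 + c\right)$)
$- 17 \left(13 + d{\left(-5 \right)}\right) \left(-1325\right) = - 17 \left(13 + 2 \left(-5\right) \left(3 - 5\right)\right) \left(-1325\right) = - 17 \left(13 + 2 \left(-5\right) \left(-2\right)\right) \left(-1325\right) = - 17 \left(13 + 20\right) \left(-1325\right) = \left(-17\right) 33 \left(-1325\right) = \left(-561\right) \left(-1325\right) = 743325$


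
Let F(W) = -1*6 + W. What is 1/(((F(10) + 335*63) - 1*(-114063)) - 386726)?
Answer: -1/251554 ≈ -3.9753e-6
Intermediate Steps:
F(W) = -6 + W
1/(((F(10) + 335*63) - 1*(-114063)) - 386726) = 1/((((-6 + 10) + 335*63) - 1*(-114063)) - 386726) = 1/(((4 + 21105) + 114063) - 386726) = 1/((21109 + 114063) - 386726) = 1/(135172 - 386726) = 1/(-251554) = -1/251554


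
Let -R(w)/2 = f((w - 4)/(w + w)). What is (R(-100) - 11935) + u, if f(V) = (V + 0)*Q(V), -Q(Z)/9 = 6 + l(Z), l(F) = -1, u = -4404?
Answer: -81461/5 ≈ -16292.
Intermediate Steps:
Q(Z) = -45 (Q(Z) = -9*(6 - 1) = -9*5 = -45)
f(V) = -45*V (f(V) = (V + 0)*(-45) = V*(-45) = -45*V)
R(w) = 45*(-4 + w)/w (R(w) = -(-90)*(w - 4)/(w + w) = -(-90)*(-4 + w)/((2*w)) = -(-90)*(-4 + w)*(1/(2*w)) = -(-90)*(-4 + w)/(2*w) = -(-45)*(-4 + w)/w = 45*(-4 + w)/w)
(R(-100) - 11935) + u = ((45 - 180/(-100)) - 11935) - 4404 = ((45 - 180*(-1/100)) - 11935) - 4404 = ((45 + 9/5) - 11935) - 4404 = (234/5 - 11935) - 4404 = -59441/5 - 4404 = -81461/5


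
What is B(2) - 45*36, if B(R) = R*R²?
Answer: -1612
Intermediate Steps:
B(R) = R³
B(2) - 45*36 = 2³ - 45*36 = 8 - 1620 = -1612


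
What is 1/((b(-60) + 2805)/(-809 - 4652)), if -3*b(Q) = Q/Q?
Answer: -16383/8414 ≈ -1.9471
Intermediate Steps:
b(Q) = -⅓ (b(Q) = -Q/(3*Q) = -⅓*1 = -⅓)
1/((b(-60) + 2805)/(-809 - 4652)) = 1/((-⅓ + 2805)/(-809 - 4652)) = 1/((8414/3)/(-5461)) = 1/((8414/3)*(-1/5461)) = 1/(-8414/16383) = -16383/8414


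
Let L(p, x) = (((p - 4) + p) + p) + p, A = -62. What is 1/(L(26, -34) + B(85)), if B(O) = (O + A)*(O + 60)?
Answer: 1/3435 ≈ 0.00029112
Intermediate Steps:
L(p, x) = -4 + 4*p (L(p, x) = (((-4 + p) + p) + p) + p = ((-4 + 2*p) + p) + p = (-4 + 3*p) + p = -4 + 4*p)
B(O) = (-62 + O)*(60 + O) (B(O) = (O - 62)*(O + 60) = (-62 + O)*(60 + O))
1/(L(26, -34) + B(85)) = 1/((-4 + 4*26) + (-3720 + 85² - 2*85)) = 1/((-4 + 104) + (-3720 + 7225 - 170)) = 1/(100 + 3335) = 1/3435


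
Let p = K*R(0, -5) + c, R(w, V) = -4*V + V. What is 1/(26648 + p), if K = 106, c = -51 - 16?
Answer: 1/28171 ≈ 3.5497e-5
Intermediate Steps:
R(w, V) = -3*V
c = -67
p = 1523 (p = 106*(-3*(-5)) - 67 = 106*15 - 67 = 1590 - 67 = 1523)
1/(26648 + p) = 1/(26648 + 1523) = 1/28171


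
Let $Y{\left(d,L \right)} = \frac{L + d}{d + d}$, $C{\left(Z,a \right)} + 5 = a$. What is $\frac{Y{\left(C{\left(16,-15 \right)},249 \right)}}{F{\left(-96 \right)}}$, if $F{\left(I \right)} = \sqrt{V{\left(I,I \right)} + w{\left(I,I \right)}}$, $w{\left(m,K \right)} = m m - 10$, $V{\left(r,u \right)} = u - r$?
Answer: $- \frac{229 \sqrt{9206}}{368240} \approx -0.059668$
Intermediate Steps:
$C{\left(Z,a \right)} = -5 + a$
$w{\left(m,K \right)} = -10 + m^{2}$ ($w{\left(m,K \right)} = m^{2} - 10 = -10 + m^{2}$)
$Y{\left(d,L \right)} = \frac{L + d}{2 d}$
$F{\left(I \right)} = \sqrt{-10 + I^{2}}$ ($F{\left(I \right)} = \sqrt{\left(I - I\right) + \left(-10 + I^{2}\right)} = \sqrt{0 + \left(-10 + I^{2}\right)} = \sqrt{-10 + I^{2}}$)
$\frac{Y{\left(C{\left(16,-15 \right)},249 \right)}}{F{\left(-96 \right)}} = \frac{\frac{1}{2} \frac{1}{-5 - 15} \left(249 - 20\right)}{\sqrt{-10 + \left(-96\right)^{2}}} = \frac{\frac{1}{2} \frac{1}{-20} \left(249 - 20\right)}{\sqrt{-10 + 9216}} = \frac{\frac{1}{2} \left(- \frac{1}{20}\right) 229}{\sqrt{9206}} = - \frac{229 \frac{\sqrt{9206}}{9206}}{40} = - \frac{229 \sqrt{9206}}{368240}$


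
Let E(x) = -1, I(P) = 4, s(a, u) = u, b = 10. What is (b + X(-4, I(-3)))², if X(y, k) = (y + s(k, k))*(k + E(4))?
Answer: 100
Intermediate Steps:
X(y, k) = (-1 + k)*(k + y) (X(y, k) = (y + k)*(k - 1) = (k + y)*(-1 + k) = (-1 + k)*(k + y))
(b + X(-4, I(-3)))² = (10 + (4² - 1*4 - 1*(-4) + 4*(-4)))² = (10 + (16 - 4 + 4 - 16))² = (10 + 0)² = 10² = 100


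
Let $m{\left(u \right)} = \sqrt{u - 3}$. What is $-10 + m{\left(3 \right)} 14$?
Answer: $-10$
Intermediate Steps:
$m{\left(u \right)} = \sqrt{-3 + u}$
$-10 + m{\left(3 \right)} 14 = -10 + \sqrt{-3 + 3} \cdot 14 = -10 + \sqrt{0} \cdot 14 = -10 + 0 \cdot 14 = -10 + 0 = -10$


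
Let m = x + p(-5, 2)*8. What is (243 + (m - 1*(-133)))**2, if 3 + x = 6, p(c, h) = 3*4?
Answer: 225625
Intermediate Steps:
p(c, h) = 12
x = 3 (x = -3 + 6 = 3)
m = 99 (m = 3 + 12*8 = 3 + 96 = 99)
(243 + (m - 1*(-133)))**2 = (243 + (99 - 1*(-133)))**2 = (243 + (99 + 133))**2 = (243 + 232)**2 = 475**2 = 225625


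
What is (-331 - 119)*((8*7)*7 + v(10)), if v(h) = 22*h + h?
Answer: -279900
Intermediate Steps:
v(h) = 23*h
(-331 - 119)*((8*7)*7 + v(10)) = (-331 - 119)*((8*7)*7 + 23*10) = -450*(56*7 + 230) = -450*(392 + 230) = -450*622 = -279900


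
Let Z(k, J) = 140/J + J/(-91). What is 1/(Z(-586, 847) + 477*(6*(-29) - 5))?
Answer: -1573/134321840 ≈ -1.1711e-5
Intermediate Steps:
Z(k, J) = 140/J - J/91 (Z(k, J) = 140/J + J*(-1/91) = 140/J - J/91)
1/(Z(-586, 847) + 477*(6*(-29) - 5)) = 1/((140/847 - 1/91*847) + 477*(6*(-29) - 5)) = 1/((140*(1/847) - 121/13) + 477*(-174 - 5)) = 1/((20/121 - 121/13) + 477*(-179)) = 1/(-14381/1573 - 85383) = 1/(-134321840/1573) = -1573/134321840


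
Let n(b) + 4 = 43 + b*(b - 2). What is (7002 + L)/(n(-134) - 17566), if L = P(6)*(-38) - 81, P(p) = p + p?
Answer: 6465/697 ≈ 9.2755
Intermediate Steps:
P(p) = 2*p
n(b) = 39 + b*(-2 + b) (n(b) = -4 + (43 + b*(b - 2)) = -4 + (43 + b*(-2 + b)) = 39 + b*(-2 + b))
L = -537 (L = (2*6)*(-38) - 81 = 12*(-38) - 81 = -456 - 81 = -537)
(7002 + L)/(n(-134) - 17566) = (7002 - 537)/((39 + (-134)**2 - 2*(-134)) - 17566) = 6465/((39 + 17956 + 268) - 17566) = 6465/(18263 - 17566) = 6465/697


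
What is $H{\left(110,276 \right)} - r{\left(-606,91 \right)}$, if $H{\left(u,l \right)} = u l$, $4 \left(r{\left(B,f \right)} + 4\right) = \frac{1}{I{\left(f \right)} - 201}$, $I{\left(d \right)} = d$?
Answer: $\frac{13360161}{440} \approx 30364.0$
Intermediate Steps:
$r{\left(B,f \right)} = -4 + \frac{1}{4 \left(-201 + f\right)}$ ($r{\left(B,f \right)} = -4 + \frac{1}{4 \left(f - 201\right)} = -4 + \frac{1}{4 \left(-201 + f\right)}$)
$H{\left(u,l \right)} = l u$
$H{\left(110,276 \right)} - r{\left(-606,91 \right)} = 276 \cdot 110 - \frac{3217 - 1456}{4 \left(-201 + 91\right)} = 30360 - \frac{3217 - 1456}{4 \left(-110\right)} = 30360 - \frac{1}{4} \left(- \frac{1}{110}\right) 1761 = 30360 - - \frac{1761}{440} = 30360 + \frac{1761}{440} = \frac{13360161}{440}$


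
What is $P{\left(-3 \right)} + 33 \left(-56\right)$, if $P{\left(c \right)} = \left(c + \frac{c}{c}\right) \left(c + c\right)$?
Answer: $-1836$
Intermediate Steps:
$P{\left(c \right)} = 2 c \left(1 + c\right)$ ($P{\left(c \right)} = \left(c + 1\right) 2 c = \left(1 + c\right) 2 c = 2 c \left(1 + c\right)$)
$P{\left(-3 \right)} + 33 \left(-56\right) = 2 \left(-3\right) \left(1 - 3\right) + 33 \left(-56\right) = 2 \left(-3\right) \left(-2\right) - 1848 = 12 - 1848 = -1836$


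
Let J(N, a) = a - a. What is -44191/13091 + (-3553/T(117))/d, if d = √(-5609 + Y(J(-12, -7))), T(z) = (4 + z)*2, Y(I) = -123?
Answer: -44191/13091 + 323*I*√1433/63052 ≈ -3.3757 + 0.19392*I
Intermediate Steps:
J(N, a) = 0
T(z) = 8 + 2*z
d = 2*I*√1433 (d = √(-5609 - 123) = √(-5732) = 2*I*√1433 ≈ 75.71*I)
-44191/13091 + (-3553/T(117))/d = -44191/13091 + (-3553/(8 + 2*117))/((2*I*√1433)) = -44191*1/13091 + (-3553/(8 + 234))*(-I*√1433/2866) = -44191/13091 + (-3553/242)*(-I*√1433/2866) = -44191/13091 + (-3553*1/242)*(-I*√1433/2866) = -44191/13091 - (-323)*I*√1433/63052 = -44191/13091 + 323*I*√1433/63052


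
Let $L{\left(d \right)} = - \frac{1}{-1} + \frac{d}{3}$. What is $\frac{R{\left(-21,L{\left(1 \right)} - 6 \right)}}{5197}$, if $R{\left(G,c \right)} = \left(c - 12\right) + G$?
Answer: $- \frac{113}{15591} \approx -0.0072478$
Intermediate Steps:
$L{\left(d \right)} = 1 + \frac{d}{3}$ ($L{\left(d \right)} = \left(-1\right) \left(-1\right) + d \frac{1}{3} = 1 + \frac{d}{3}$)
$R{\left(G,c \right)} = -12 + G + c$ ($R{\left(G,c \right)} = \left(-12 + c\right) + G = -12 + G + c$)
$\frac{R{\left(-21,L{\left(1 \right)} - 6 \right)}}{5197} = \frac{-12 - 21 + \left(\left(1 + \frac{1}{3} \cdot 1\right) - 6\right)}{5197} = \left(-12 - 21 + \left(\left(1 + \frac{1}{3}\right) - 6\right)\right) \frac{1}{5197} = \left(-12 - 21 + \left(\frac{4}{3} - 6\right)\right) \frac{1}{5197} = \left(-12 - 21 - \frac{14}{3}\right) \frac{1}{5197} = \left(- \frac{113}{3}\right) \frac{1}{5197} = - \frac{113}{15591}$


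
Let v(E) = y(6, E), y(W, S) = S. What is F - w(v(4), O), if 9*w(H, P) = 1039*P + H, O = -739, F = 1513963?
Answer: 1599276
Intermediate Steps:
v(E) = E
w(H, P) = H/9 + 1039*P/9 (w(H, P) = (1039*P + H)/9 = (H + 1039*P)/9 = H/9 + 1039*P/9)
F - w(v(4), O) = 1513963 - ((⅑)*4 + (1039/9)*(-739)) = 1513963 - (4/9 - 767821/9) = 1513963 - 1*(-85313) = 1513963 + 85313 = 1599276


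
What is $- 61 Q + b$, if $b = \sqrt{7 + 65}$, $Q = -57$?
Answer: $3477 + 6 \sqrt{2} \approx 3485.5$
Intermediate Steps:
$b = 6 \sqrt{2}$ ($b = \sqrt{72} = 6 \sqrt{2} \approx 8.4853$)
$- 61 Q + b = \left(-61\right) \left(-57\right) + 6 \sqrt{2} = 3477 + 6 \sqrt{2}$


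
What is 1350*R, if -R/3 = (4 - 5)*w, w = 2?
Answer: 8100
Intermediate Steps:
R = 6 (R = -3*(4 - 5)*2 = -(-3)*2 = -3*(-2) = 6)
1350*R = 1350*6 = 8100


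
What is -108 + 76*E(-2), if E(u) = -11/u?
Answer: 310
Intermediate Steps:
-108 + 76*E(-2) = -108 + 76*(-11/(-2)) = -108 + 76*(-11*(-½)) = -108 + 76*(11/2) = -108 + 418 = 310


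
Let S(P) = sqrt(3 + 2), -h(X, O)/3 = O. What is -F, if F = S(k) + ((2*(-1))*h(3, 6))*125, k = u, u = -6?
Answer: -4500 - sqrt(5) ≈ -4502.2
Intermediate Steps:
h(X, O) = -3*O
k = -6
S(P) = sqrt(5)
F = 4500 + sqrt(5) (F = sqrt(5) + ((2*(-1))*(-3*6))*125 = sqrt(5) - 2*(-18)*125 = sqrt(5) + 36*125 = sqrt(5) + 4500 = 4500 + sqrt(5) ≈ 4502.2)
-F = -(4500 + sqrt(5)) = -4500 - sqrt(5)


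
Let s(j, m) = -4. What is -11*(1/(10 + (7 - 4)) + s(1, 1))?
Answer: 561/13 ≈ 43.154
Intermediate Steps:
-11*(1/(10 + (7 - 4)) + s(1, 1)) = -11*(1/(10 + (7 - 4)) - 4) = -11*(1/(10 + 3) - 4) = -11*(1/13 - 4) = -11*(-51/13) = 561/13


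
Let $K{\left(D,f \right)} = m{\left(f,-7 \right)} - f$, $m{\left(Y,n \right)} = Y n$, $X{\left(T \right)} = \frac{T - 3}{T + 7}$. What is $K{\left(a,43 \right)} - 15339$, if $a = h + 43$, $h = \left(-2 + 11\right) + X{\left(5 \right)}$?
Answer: $-15683$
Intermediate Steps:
$X{\left(T \right)} = \frac{-3 + T}{7 + T}$
$h = \frac{55}{6}$ ($h = \left(-2 + 11\right) + \frac{-3 + 5}{7 + 5} = 9 + \frac{1}{12} \cdot 2 = 9 + \frac{1}{6} = \frac{55}{6} \approx 9.1667$)
$a = \frac{313}{6}$ ($a = \frac{55}{6} + 43 = \frac{313}{6} \approx 52.167$)
$K{\left(D,f \right)} = - 8 f$ ($K{\left(D,f \right)} = f \left(-7\right) - f = - 7 f - f = - 8 f$)
$K{\left(a,43 \right)} - 15339 = \left(-8\right) 43 - 15339 = -344 - 15339 = -15683$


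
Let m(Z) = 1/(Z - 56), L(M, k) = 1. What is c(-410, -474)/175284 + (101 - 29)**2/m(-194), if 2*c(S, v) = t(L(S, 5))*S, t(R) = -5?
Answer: -227168062975/175284 ≈ -1.2960e+6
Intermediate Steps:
m(Z) = 1/(-56 + Z)
c(S, v) = -5*S/2 (c(S, v) = (-5*S)/2 = -5*S/2)
c(-410, -474)/175284 + (101 - 29)**2/m(-194) = -5/2*(-410)/175284 + (101 - 29)**2/(1/(-56 - 194)) = 1025*(1/175284) + 72**2/(1/(-250)) = 1025/175284 + 5184/(-1/250) = 1025/175284 + 5184*(-250) = 1025/175284 - 1296000 = -227168062975/175284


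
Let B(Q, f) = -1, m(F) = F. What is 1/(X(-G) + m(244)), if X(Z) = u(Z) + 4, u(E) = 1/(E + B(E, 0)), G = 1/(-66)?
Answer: 65/16054 ≈ 0.0040488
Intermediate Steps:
G = -1/66 ≈ -0.015152
u(E) = 1/(-1 + E) (u(E) = 1/(E - 1) = 1/(-1 + E))
X(Z) = 4 + 1/(-1 + Z) (X(Z) = 1/(-1 + Z) + 4 = 4 + 1/(-1 + Z))
1/(X(-G) + m(244)) = 1/((-3 + 4*(-1*(-1/66)))/(-1 - 1*(-1/66)) + 244) = 1/((-3 + 4*(1/66))/(-1 + 1/66) + 244) = 1/((-3 + 2/33)/(-65/66) + 244) = 1/(-66/65*(-97/33) + 244) = 1/(194/65 + 244) = 1/(16054/65) = 65/16054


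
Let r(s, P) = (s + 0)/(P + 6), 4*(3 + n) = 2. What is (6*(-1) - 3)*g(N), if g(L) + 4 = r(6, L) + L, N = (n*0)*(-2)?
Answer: 27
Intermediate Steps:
n = -5/2 (n = -3 + (1/4)*2 = -3 + 1/2 = -5/2 ≈ -2.5000)
r(s, P) = s/(6 + P)
N = 0 (N = -5/2*0*(-2) = 0*(-2) = 0)
g(L) = -4 + L + 6/(6 + L) (g(L) = -4 + (6/(6 + L) + L) = -4 + (L + 6/(6 + L)) = -4 + L + 6/(6 + L))
(6*(-1) - 3)*g(N) = (6*(-1) - 3)*((6 + (-4 + 0)*(6 + 0))/(6 + 0)) = (-6 - 3)*((6 - 4*6)/6) = -3*(6 - 24)/2 = -3*(-18)/2 = -9*(-3) = 27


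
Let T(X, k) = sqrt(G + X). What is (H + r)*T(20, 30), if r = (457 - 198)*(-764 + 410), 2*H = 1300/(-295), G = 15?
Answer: -5409604*sqrt(35)/59 ≈ -5.4244e+5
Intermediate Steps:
T(X, k) = sqrt(15 + X)
H = -130/59 (H = (1300/(-295))/2 = (1300*(-1/295))/2 = (1/2)*(-260/59) = -130/59 ≈ -2.2034)
r = -91686 (r = 259*(-354) = -91686)
(H + r)*T(20, 30) = (-130/59 - 91686)*sqrt(15 + 20) = -5409604*sqrt(35)/59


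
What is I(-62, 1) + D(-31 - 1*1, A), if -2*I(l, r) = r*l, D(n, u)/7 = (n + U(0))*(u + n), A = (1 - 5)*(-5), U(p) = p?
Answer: 2719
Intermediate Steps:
A = 20 (A = -4*(-5) = 20)
D(n, u) = 7*n*(n + u) (D(n, u) = 7*((n + 0)*(u + n)) = 7*(n*(n + u)) = 7*n*(n + u))
I(l, r) = -l*r/2 (I(l, r) = -r*l/2 = -l*r/2)
I(-62, 1) + D(-31 - 1*1, A) = -1/2*(-62)*1 + 7*(-31 - 1*1)*((-31 - 1*1) + 20) = 31 + 7*(-31 - 1)*((-31 - 1) + 20) = 31 + 7*(-32)*(-32 + 20) = 31 + 7*(-32)*(-12) = 31 + 2688 = 2719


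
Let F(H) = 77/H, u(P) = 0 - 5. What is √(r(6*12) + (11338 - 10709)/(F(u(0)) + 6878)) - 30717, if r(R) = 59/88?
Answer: -30717 + √1737164045122/1509772 ≈ -30716.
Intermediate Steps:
r(R) = 59/88 (r(R) = 59*(1/88) = 59/88)
u(P) = -5
√(r(6*12) + (11338 - 10709)/(F(u(0)) + 6878)) - 30717 = √(59/88 + (11338 - 10709)/(77/(-5) + 6878)) - 30717 = √(59/88 + 629/(77*(-⅕) + 6878)) - 30717 = √(59/88 + 629/(-77/5 + 6878)) - 30717 = √(59/88 + 629/(34313/5)) - 30717 = √(59/88 + 629*(5/34313)) - 30717 = √(59/88 + 3145/34313) - 30717 = √(2301227/3019544) - 30717 = √1737164045122/1509772 - 30717 = -30717 + √1737164045122/1509772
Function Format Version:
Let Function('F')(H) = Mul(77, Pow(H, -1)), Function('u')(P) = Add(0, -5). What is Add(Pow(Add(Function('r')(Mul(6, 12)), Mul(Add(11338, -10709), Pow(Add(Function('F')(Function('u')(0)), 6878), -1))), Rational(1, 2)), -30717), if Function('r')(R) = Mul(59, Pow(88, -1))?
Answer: Add(-30717, Mul(Rational(1, 1509772), Pow(1737164045122, Rational(1, 2)))) ≈ -30716.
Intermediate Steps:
Function('r')(R) = Rational(59, 88) (Function('r')(R) = Mul(59, Rational(1, 88)) = Rational(59, 88))
Function('u')(P) = -5
Add(Pow(Add(Function('r')(Mul(6, 12)), Mul(Add(11338, -10709), Pow(Add(Function('F')(Function('u')(0)), 6878), -1))), Rational(1, 2)), -30717) = Add(Pow(Add(Rational(59, 88), Mul(Add(11338, -10709), Pow(Add(Mul(77, Pow(-5, -1)), 6878), -1))), Rational(1, 2)), -30717) = Add(Pow(Add(Rational(59, 88), Mul(629, Pow(Add(Mul(77, Rational(-1, 5)), 6878), -1))), Rational(1, 2)), -30717) = Add(Pow(Add(Rational(59, 88), Mul(629, Pow(Add(Rational(-77, 5), 6878), -1))), Rational(1, 2)), -30717) = Add(Pow(Add(Rational(59, 88), Mul(629, Pow(Rational(34313, 5), -1))), Rational(1, 2)), -30717) = Add(Pow(Add(Rational(59, 88), Mul(629, Rational(5, 34313))), Rational(1, 2)), -30717) = Add(Pow(Add(Rational(59, 88), Rational(3145, 34313)), Rational(1, 2)), -30717) = Add(Pow(Rational(2301227, 3019544), Rational(1, 2)), -30717) = Add(Mul(Rational(1, 1509772), Pow(1737164045122, Rational(1, 2))), -30717) = Add(-30717, Mul(Rational(1, 1509772), Pow(1737164045122, Rational(1, 2))))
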